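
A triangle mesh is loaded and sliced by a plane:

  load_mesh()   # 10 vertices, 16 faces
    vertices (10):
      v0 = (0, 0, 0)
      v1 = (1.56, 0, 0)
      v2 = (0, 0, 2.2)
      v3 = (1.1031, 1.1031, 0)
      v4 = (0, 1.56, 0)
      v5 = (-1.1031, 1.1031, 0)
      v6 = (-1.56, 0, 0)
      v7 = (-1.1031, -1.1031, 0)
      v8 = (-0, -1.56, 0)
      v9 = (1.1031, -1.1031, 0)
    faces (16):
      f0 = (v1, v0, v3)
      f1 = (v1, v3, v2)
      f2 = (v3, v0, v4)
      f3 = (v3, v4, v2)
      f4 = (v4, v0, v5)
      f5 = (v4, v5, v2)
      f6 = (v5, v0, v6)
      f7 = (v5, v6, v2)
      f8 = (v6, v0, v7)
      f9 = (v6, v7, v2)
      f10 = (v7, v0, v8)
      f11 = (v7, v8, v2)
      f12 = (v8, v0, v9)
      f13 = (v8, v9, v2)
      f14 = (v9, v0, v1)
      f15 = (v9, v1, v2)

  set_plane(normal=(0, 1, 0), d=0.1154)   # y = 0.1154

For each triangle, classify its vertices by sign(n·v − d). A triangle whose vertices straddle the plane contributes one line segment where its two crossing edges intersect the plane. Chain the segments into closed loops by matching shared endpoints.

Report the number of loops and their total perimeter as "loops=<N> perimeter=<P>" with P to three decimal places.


loops=1 perimeter=8.121

Straddling triangles (8 of 16):
  (v1,v0,v3) [--+] → (0.1154, 0.1154, 0)–(1.5122, 0.1154, 0)  len=1.3968
  (v1,v3,v2) [-+-] → (1.5122, 0.1154, 0)–(0.1154, 0.1154, 1.96985)  len=2.4148
  (v3,v0,v4) [+-+] → (0.1154, 0.1154, 0)–(0, 0.1154, 0)  len=0.1154
  (v3,v4,v2) [++-] → (0, 0.1154, 2.03726)–(0.1154, 0.1154, 1.96985)  len=0.1336
  (v4,v0,v5) [+-+] → (0, 0.1154, 0)–(-0.1154, 0.1154, 0)  len=0.1154
  (v4,v5,v2) [++-] → (-0.1154, 0.1154, 1.96985)–(0, 0.1154, 2.03726)  len=0.1336
  (v5,v0,v6) [+--] → (-0.1154, 0.1154, 0)–(-1.5122, 0.1154, 0)  len=1.3968
  (v5,v6,v2) [+--] → (-1.5122, 0.1154, 0)–(-0.1154, 0.1154, 1.96985)  len=2.4148

Chained into 1 loop(s):
  loop 1: 8 segments, perimeter = 8.1213
Total perimeter = 8.121


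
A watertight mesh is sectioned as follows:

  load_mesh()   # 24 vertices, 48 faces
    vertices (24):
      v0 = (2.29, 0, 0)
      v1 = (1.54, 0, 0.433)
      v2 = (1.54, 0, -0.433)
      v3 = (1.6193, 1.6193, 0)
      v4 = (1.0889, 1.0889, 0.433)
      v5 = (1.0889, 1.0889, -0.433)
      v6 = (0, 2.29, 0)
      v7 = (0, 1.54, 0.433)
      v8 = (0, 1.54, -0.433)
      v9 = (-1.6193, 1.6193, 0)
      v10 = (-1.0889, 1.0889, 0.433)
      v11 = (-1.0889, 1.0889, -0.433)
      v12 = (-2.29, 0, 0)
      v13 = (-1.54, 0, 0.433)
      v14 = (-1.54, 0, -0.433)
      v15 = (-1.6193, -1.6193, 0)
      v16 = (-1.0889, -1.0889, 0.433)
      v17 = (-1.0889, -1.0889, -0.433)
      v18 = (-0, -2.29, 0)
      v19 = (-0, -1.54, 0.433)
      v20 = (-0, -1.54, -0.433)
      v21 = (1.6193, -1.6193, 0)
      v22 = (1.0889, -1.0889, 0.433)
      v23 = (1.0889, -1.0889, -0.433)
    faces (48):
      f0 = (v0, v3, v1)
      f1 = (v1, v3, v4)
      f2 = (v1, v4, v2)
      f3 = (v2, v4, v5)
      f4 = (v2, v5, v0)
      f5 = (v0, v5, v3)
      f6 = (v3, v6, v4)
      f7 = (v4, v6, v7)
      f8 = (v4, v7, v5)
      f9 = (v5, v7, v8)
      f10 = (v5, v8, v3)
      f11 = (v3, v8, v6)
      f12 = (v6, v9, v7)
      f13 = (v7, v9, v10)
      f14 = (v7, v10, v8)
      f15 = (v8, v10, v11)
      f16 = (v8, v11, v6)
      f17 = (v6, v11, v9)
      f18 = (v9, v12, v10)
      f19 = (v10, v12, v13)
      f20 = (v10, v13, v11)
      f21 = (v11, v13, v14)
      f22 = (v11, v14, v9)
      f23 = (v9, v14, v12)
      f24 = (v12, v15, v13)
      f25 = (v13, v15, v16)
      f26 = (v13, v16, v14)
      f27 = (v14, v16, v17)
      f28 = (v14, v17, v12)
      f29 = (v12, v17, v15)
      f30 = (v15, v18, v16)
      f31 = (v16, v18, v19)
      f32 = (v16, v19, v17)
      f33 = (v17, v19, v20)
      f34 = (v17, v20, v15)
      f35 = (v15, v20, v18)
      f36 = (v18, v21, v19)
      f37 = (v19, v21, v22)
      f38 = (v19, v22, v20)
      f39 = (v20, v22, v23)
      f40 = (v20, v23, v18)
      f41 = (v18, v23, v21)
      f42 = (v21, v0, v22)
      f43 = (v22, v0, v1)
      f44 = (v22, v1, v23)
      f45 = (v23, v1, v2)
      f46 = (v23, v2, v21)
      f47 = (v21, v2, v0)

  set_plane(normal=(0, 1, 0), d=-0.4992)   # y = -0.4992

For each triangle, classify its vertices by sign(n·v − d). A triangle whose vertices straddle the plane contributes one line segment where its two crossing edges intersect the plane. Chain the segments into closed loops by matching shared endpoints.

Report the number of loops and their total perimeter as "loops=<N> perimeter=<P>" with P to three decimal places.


loops=2 perimeter=5.196

Straddling triangles (12 of 48):
  (v12,v15,v13) [+-+] → (-2.08324, -0.4992, 0)–(-1.56445, -0.4992, 0.299514)  len=0.5990
  (v13,v15,v16) [+--] → (-1.56445, -0.4992, 0.299514)–(-1.3332, -0.4992, 0.433)  len=0.2670
  (v13,v16,v14) [+-+] → (-1.3332, -0.4992, 0.433)–(-1.3332, -0.4992, -0.0359872)  len=0.4690
  (v14,v16,v17) [+--] → (-1.3332, -0.4992, -0.0359872)–(-1.3332, -0.4992, -0.433)  len=0.3970
  (v14,v17,v12) [+-+] → (-1.3332, -0.4992, -0.433)–(-1.73936, -0.4992, -0.198506)  len=0.4690
  (v12,v17,v15) [+--] → (-1.73936, -0.4992, -0.198506)–(-2.08324, -0.4992, 0)  len=0.3971
  (v21,v0,v22) [-+-] → (2.08324, -0.4992, 0)–(1.73936, -0.4992, 0.198506)  len=0.3971
  (v22,v0,v1) [-++] → (1.73936, -0.4992, 0.198506)–(1.3332, -0.4992, 0.433)  len=0.4690
  (v22,v1,v23) [-+-] → (1.3332, -0.4992, 0.433)–(1.3332, -0.4992, 0.0359872)  len=0.3970
  (v23,v1,v2) [-++] → (1.3332, -0.4992, 0.0359872)–(1.3332, -0.4992, -0.433)  len=0.4690
  (v23,v2,v21) [-+-] → (1.3332, -0.4992, -0.433)–(1.56445, -0.4992, -0.299514)  len=0.2670
  (v21,v2,v0) [-++] → (1.56445, -0.4992, -0.299514)–(2.08324, -0.4992, 0)  len=0.5990

Chained into 2 loop(s):
  loop 1: 6 segments, perimeter = 2.5981
  loop 2: 6 segments, perimeter = 2.5981
Total perimeter = 5.196


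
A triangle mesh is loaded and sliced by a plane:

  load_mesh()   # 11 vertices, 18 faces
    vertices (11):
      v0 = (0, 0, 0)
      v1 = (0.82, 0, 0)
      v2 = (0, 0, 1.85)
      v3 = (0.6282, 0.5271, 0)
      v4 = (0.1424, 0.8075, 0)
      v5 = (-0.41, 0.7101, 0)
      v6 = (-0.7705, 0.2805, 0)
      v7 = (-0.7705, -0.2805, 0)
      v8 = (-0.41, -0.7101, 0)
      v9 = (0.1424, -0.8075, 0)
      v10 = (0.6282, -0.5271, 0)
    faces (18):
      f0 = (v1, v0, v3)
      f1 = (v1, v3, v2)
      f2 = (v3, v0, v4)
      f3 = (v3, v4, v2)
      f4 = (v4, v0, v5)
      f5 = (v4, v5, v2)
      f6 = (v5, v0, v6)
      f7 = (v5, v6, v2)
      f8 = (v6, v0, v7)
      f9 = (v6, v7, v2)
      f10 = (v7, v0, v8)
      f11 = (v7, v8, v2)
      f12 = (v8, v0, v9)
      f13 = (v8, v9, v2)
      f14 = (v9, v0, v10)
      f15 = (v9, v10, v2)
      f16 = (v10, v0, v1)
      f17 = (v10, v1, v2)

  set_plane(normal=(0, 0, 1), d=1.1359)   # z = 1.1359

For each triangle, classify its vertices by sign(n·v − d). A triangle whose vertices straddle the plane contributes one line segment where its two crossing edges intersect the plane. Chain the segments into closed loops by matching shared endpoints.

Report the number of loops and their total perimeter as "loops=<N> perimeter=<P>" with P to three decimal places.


loops=1 perimeter=1.949

Straddling triangles (9 of 18):
  (v1,v3,v2) [--+] → (0.242485, 0.203461, 1.1359)–(0.31652, 0, 1.1359)  len=0.2165
  (v3,v4,v2) [--+] → (0.0549664, 0.311695, 1.1359)–(0.242485, 0.203461, 1.1359)  len=0.2165
  (v4,v5,v2) [--+] → (-0.15826, 0.274099, 1.1359)–(0.0549664, 0.311695, 1.1359)  len=0.2165
  (v5,v6,v2) [--+] → (-0.297413, 0.108273, 1.1359)–(-0.15826, 0.274099, 1.1359)  len=0.2165
  (v6,v7,v2) [--+] → (-0.297413, -0.108273, 1.1359)–(-0.297413, 0.108273, 1.1359)  len=0.2165
  (v7,v8,v2) [--+] → (-0.15826, -0.274099, 1.1359)–(-0.297413, -0.108273, 1.1359)  len=0.2165
  (v8,v9,v2) [--+] → (0.0549664, -0.311695, 1.1359)–(-0.15826, -0.274099, 1.1359)  len=0.2165
  (v9,v10,v2) [--+] → (0.242485, -0.203461, 1.1359)–(0.0549664, -0.311695, 1.1359)  len=0.2165
  (v10,v1,v2) [--+] → (0.31652, 0, 1.1359)–(0.242485, -0.203461, 1.1359)  len=0.2165

Chained into 1 loop(s):
  loop 1: 9 segments, perimeter = 1.9486
Total perimeter = 1.949


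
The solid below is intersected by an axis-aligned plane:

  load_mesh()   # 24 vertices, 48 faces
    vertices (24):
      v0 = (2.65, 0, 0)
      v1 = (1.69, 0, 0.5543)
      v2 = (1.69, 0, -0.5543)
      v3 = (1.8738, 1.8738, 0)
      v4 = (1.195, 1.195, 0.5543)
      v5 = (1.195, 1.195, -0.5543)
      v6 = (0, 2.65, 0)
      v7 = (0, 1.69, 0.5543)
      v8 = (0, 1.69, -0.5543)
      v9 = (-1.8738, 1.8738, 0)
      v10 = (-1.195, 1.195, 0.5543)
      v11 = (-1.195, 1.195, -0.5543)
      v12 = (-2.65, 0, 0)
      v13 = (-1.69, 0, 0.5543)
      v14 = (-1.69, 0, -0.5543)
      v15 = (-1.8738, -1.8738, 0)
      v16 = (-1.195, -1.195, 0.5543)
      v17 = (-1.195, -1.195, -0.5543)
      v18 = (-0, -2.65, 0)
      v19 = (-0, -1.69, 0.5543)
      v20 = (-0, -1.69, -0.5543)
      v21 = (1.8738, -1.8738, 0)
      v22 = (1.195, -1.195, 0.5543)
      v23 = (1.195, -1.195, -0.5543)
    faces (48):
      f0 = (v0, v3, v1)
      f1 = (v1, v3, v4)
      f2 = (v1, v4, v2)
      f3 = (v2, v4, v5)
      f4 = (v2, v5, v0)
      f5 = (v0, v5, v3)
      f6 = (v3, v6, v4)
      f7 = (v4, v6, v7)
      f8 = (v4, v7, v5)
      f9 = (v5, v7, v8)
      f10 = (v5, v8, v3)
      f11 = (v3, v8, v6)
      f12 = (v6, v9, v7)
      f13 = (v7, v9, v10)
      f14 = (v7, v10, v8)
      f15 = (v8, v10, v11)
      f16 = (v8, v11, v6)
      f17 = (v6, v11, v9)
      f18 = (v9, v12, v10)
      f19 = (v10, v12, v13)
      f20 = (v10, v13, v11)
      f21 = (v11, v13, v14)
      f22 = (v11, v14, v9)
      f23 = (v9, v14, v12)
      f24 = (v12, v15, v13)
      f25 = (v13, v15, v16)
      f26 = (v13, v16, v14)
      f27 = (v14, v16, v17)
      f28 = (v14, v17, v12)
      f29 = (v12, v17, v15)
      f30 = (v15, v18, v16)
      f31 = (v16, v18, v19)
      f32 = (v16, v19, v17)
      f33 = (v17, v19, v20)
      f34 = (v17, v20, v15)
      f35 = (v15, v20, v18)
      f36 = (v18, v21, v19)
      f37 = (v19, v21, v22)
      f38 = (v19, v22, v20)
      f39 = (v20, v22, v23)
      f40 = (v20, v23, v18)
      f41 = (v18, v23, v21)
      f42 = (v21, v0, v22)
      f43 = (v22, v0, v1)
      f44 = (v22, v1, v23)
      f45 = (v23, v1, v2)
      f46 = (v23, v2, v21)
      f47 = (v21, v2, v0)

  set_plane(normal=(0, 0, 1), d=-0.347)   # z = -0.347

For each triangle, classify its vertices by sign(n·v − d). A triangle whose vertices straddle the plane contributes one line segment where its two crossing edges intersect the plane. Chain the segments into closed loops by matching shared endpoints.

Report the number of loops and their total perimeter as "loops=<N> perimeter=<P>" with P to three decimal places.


Straddling triangles (32 of 48):
  (v1,v4,v2) [++-] → (1.59744, 0.223456, -0.347)–(1.69, 0, -0.347)  len=0.2419
  (v2,v4,v5) [-+-] → (1.59744, 0.223456, -0.347)–(1.195, 1.195, -0.347)  len=1.0516
  (v2,v5,v0) [--+] → (1.73915, 0.748088, -0.347)–(2.04903, 0, -0.347)  len=0.8097
  (v0,v5,v3) [+-+] → (1.73915, 0.748088, -0.347)–(1.44886, 1.44886, -0.347)  len=0.7585
  (v4,v7,v5) [++-] → (0.971544, 1.28756, -0.347)–(1.195, 1.195, -0.347)  len=0.2419
  (v5,v7,v8) [-+-] → (0.971544, 1.28756, -0.347)–(0, 1.69, -0.347)  len=1.0516
  (v5,v8,v3) [--+] → (0.700773, 1.75874, -0.347)–(1.44886, 1.44886, -0.347)  len=0.8097
  (v3,v8,v6) [+-+] → (0.700773, 1.75874, -0.347)–(0, 2.04903, -0.347)  len=0.7585
  (v7,v10,v8) [++-] → (-0.223456, 1.59744, -0.347)–(0, 1.69, -0.347)  len=0.2419
  (v8,v10,v11) [-+-] → (-0.223456, 1.59744, -0.347)–(-1.195, 1.195, -0.347)  len=1.0516
  (v8,v11,v6) [--+] → (-0.748088, 1.73915, -0.347)–(0, 2.04903, -0.347)  len=0.8097
  (v6,v11,v9) [+-+] → (-0.748088, 1.73915, -0.347)–(-1.44886, 1.44886, -0.347)  len=0.7585
  (v10,v13,v11) [++-] → (-1.28756, 0.971544, -0.347)–(-1.195, 1.195, -0.347)  len=0.2419
  (v11,v13,v14) [-+-] → (-1.28756, 0.971544, -0.347)–(-1.69, 0, -0.347)  len=1.0516
  (v11,v14,v9) [--+] → (-1.75874, 0.700773, -0.347)–(-1.44886, 1.44886, -0.347)  len=0.8097
  (v9,v14,v12) [+-+] → (-1.75874, 0.700773, -0.347)–(-2.04903, 0, -0.347)  len=0.7585
  (v13,v16,v14) [++-] → (-1.59744, -0.223456, -0.347)–(-1.69, 0, -0.347)  len=0.2419
  (v14,v16,v17) [-+-] → (-1.59744, -0.223456, -0.347)–(-1.195, -1.195, -0.347)  len=1.0516
  (v14,v17,v12) [--+] → (-1.73915, -0.748088, -0.347)–(-2.04903, 0, -0.347)  len=0.8097
  (v12,v17,v15) [+-+] → (-1.73915, -0.748088, -0.347)–(-1.44886, -1.44886, -0.347)  len=0.7585
  (v16,v19,v17) [++-] → (-0.971544, -1.28756, -0.347)–(-1.195, -1.195, -0.347)  len=0.2419
  (v17,v19,v20) [-+-] → (-0.971544, -1.28756, -0.347)–(0, -1.69, -0.347)  len=1.0516
  (v17,v20,v15) [--+] → (-0.700773, -1.75874, -0.347)–(-1.44886, -1.44886, -0.347)  len=0.8097
  (v15,v20,v18) [+-+] → (-0.700773, -1.75874, -0.347)–(0, -2.04903, -0.347)  len=0.7585
  (v19,v22,v20) [++-] → (0.223456, -1.59744, -0.347)–(0, -1.69, -0.347)  len=0.2419
  (v20,v22,v23) [-+-] → (0.223456, -1.59744, -0.347)–(1.195, -1.195, -0.347)  len=1.0516
  (v20,v23,v18) [--+] → (0.748088, -1.73915, -0.347)–(0, -2.04903, -0.347)  len=0.8097
  (v18,v23,v21) [+-+] → (0.748088, -1.73915, -0.347)–(1.44886, -1.44886, -0.347)  len=0.7585
  (v22,v1,v23) [++-] → (1.28756, -0.971544, -0.347)–(1.195, -1.195, -0.347)  len=0.2419
  (v23,v1,v2) [-+-] → (1.28756, -0.971544, -0.347)–(1.69, 0, -0.347)  len=1.0516
  (v23,v2,v21) [--+] → (1.75874, -0.700773, -0.347)–(1.44886, -1.44886, -0.347)  len=0.8097
  (v21,v2,v0) [+-+] → (1.75874, -0.700773, -0.347)–(2.04903, 0, -0.347)  len=0.7585

Chained into 2 loop(s):
  loop 1: 16 segments, perimeter = 10.3477
  loop 2: 16 segments, perimeter = 12.5460
Total perimeter = 22.894

loops=2 perimeter=22.894


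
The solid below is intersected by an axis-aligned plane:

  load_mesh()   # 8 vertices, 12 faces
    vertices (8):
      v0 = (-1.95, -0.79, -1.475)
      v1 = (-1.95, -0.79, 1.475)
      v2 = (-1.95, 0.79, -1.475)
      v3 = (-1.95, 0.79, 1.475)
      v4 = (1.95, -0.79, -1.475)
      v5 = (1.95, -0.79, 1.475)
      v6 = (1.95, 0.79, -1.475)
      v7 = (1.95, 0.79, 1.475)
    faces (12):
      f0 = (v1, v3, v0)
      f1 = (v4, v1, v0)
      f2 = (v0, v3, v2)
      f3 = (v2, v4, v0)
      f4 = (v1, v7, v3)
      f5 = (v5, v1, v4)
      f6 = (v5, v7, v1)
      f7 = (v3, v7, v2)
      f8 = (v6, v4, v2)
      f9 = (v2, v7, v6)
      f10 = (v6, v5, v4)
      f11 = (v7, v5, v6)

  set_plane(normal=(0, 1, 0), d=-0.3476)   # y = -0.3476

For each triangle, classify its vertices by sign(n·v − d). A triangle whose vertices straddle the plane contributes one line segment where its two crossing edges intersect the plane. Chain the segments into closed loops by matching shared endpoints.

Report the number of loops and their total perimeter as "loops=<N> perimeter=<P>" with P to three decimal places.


loops=1 perimeter=13.700

Straddling triangles (8 of 12):
  (v1,v3,v0) [-+-] → (-1.95, -0.3476, 1.475)–(-1.95, -0.3476, -0.649)  len=2.1240
  (v0,v3,v2) [-++] → (-1.95, -0.3476, -0.649)–(-1.95, -0.3476, -1.475)  len=0.8260
  (v2,v4,v0) [+--] → (0.858, -0.3476, -1.475)–(-1.95, -0.3476, -1.475)  len=2.8080
  (v1,v7,v3) [-++] → (-0.858, -0.3476, 1.475)–(-1.95, -0.3476, 1.475)  len=1.0920
  (v5,v7,v1) [-+-] → (1.95, -0.3476, 1.475)–(-0.858, -0.3476, 1.475)  len=2.8080
  (v6,v4,v2) [+-+] → (1.95, -0.3476, -1.475)–(0.858, -0.3476, -1.475)  len=1.0920
  (v6,v5,v4) [+--] → (1.95, -0.3476, 0.649)–(1.95, -0.3476, -1.475)  len=2.1240
  (v7,v5,v6) [+-+] → (1.95, -0.3476, 1.475)–(1.95, -0.3476, 0.649)  len=0.8260

Chained into 1 loop(s):
  loop 1: 8 segments, perimeter = 13.7000
Total perimeter = 13.700


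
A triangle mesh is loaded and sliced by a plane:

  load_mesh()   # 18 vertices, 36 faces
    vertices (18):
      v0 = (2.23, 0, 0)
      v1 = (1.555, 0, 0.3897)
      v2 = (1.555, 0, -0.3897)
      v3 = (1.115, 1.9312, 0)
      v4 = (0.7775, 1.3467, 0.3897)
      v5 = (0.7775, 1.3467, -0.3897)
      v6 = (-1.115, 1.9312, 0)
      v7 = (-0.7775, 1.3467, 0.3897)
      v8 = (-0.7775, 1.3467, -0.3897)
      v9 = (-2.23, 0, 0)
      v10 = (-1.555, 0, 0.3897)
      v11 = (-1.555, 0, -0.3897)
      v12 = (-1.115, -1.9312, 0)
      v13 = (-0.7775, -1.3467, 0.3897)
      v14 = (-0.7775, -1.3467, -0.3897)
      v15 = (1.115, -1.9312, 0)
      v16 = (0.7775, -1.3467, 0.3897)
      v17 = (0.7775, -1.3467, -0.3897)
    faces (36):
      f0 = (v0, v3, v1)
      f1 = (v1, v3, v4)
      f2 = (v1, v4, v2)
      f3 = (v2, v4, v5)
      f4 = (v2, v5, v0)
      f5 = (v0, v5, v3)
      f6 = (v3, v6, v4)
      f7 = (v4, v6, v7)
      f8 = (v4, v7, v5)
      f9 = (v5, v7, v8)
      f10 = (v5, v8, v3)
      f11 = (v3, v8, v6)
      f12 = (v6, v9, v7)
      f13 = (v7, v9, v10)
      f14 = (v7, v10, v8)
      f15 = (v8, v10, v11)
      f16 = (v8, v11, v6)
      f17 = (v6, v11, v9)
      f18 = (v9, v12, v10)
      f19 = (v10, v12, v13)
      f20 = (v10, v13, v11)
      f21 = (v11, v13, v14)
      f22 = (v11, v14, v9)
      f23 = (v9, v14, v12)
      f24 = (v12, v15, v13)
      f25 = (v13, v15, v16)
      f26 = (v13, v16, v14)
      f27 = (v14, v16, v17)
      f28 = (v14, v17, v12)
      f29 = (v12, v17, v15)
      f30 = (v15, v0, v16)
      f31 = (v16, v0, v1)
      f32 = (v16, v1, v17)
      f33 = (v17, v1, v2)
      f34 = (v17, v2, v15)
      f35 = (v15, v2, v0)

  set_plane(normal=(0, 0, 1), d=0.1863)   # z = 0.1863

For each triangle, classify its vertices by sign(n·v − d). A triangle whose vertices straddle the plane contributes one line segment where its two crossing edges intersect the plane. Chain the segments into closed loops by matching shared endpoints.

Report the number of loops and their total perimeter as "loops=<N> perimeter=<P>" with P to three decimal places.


loops=2 perimeter=20.774

Straddling triangles (24 of 36):
  (v0,v3,v1) [--+] → (1.32535, 1.00797, 0.1863)–(1.90731, 0, 0.1863)  len=1.1639
  (v1,v3,v4) [+-+] → (1.32535, 1.00797, 0.1863)–(0.953655, 1.65177, 0.1863)  len=0.7434
  (v1,v4,v2) [++-] → (0.980404, 0.995252, 0.1863)–(1.555, 0, 0.1863)  len=1.1492
  (v2,v4,v5) [-+-] → (0.980404, 0.995252, 0.1863)–(0.7775, 1.3467, 0.1863)  len=0.4058
  (v3,v6,v4) [--+] → (-0.210271, 1.65177, 0.1863)–(0.953655, 1.65177, 0.1863)  len=1.1639
  (v4,v6,v7) [+-+] → (-0.210271, 1.65177, 0.1863)–(-0.953655, 1.65177, 0.1863)  len=0.7434
  (v4,v7,v5) [++-] → (-0.371692, 1.3467, 0.1863)–(0.7775, 1.3467, 0.1863)  len=1.1492
  (v5,v7,v8) [-+-] → (-0.371692, 1.3467, 0.1863)–(-0.7775, 1.3467, 0.1863)  len=0.4058
  (v6,v9,v7) [--+] → (-1.53562, 0.643803, 0.1863)–(-0.953655, 1.65177, 0.1863)  len=1.1639
  (v7,v9,v10) [+-+] → (-1.53562, 0.643803, 0.1863)–(-1.90731, 0, 0.1863)  len=0.7434
  (v7,v10,v8) [++-] → (-1.3521, 0.351448, 0.1863)–(-0.7775, 1.3467, 0.1863)  len=1.1492
  (v8,v10,v11) [-+-] → (-1.3521, 0.351448, 0.1863)–(-1.555, 0, 0.1863)  len=0.4058
  (v9,v12,v10) [--+] → (-1.32535, -1.00797, 0.1863)–(-1.90731, 0, 0.1863)  len=1.1639
  (v10,v12,v13) [+-+] → (-1.32535, -1.00797, 0.1863)–(-0.953655, -1.65177, 0.1863)  len=0.7434
  (v10,v13,v11) [++-] → (-0.980404, -0.995252, 0.1863)–(-1.555, 0, 0.1863)  len=1.1492
  (v11,v13,v14) [-+-] → (-0.980404, -0.995252, 0.1863)–(-0.7775, -1.3467, 0.1863)  len=0.4058
  (v12,v15,v13) [--+] → (0.210271, -1.65177, 0.1863)–(-0.953655, -1.65177, 0.1863)  len=1.1639
  (v13,v15,v16) [+-+] → (0.210271, -1.65177, 0.1863)–(0.953655, -1.65177, 0.1863)  len=0.7434
  (v13,v16,v14) [++-] → (0.371692, -1.3467, 0.1863)–(-0.7775, -1.3467, 0.1863)  len=1.1492
  (v14,v16,v17) [-+-] → (0.371692, -1.3467, 0.1863)–(0.7775, -1.3467, 0.1863)  len=0.4058
  (v15,v0,v16) [--+] → (1.53562, -0.643803, 0.1863)–(0.953655, -1.65177, 0.1863)  len=1.1639
  (v16,v0,v1) [+-+] → (1.53562, -0.643803, 0.1863)–(1.90731, 0, 0.1863)  len=0.7434
  (v16,v1,v17) [++-] → (1.3521, -0.351448, 0.1863)–(0.7775, -1.3467, 0.1863)  len=1.1492
  (v17,v1,v2) [-+-] → (1.3521, -0.351448, 0.1863)–(1.555, 0, 0.1863)  len=0.4058

Chained into 2 loop(s):
  loop 1: 12 segments, perimeter = 11.4438
  loop 2: 12 segments, perimeter = 9.3301
Total perimeter = 20.774


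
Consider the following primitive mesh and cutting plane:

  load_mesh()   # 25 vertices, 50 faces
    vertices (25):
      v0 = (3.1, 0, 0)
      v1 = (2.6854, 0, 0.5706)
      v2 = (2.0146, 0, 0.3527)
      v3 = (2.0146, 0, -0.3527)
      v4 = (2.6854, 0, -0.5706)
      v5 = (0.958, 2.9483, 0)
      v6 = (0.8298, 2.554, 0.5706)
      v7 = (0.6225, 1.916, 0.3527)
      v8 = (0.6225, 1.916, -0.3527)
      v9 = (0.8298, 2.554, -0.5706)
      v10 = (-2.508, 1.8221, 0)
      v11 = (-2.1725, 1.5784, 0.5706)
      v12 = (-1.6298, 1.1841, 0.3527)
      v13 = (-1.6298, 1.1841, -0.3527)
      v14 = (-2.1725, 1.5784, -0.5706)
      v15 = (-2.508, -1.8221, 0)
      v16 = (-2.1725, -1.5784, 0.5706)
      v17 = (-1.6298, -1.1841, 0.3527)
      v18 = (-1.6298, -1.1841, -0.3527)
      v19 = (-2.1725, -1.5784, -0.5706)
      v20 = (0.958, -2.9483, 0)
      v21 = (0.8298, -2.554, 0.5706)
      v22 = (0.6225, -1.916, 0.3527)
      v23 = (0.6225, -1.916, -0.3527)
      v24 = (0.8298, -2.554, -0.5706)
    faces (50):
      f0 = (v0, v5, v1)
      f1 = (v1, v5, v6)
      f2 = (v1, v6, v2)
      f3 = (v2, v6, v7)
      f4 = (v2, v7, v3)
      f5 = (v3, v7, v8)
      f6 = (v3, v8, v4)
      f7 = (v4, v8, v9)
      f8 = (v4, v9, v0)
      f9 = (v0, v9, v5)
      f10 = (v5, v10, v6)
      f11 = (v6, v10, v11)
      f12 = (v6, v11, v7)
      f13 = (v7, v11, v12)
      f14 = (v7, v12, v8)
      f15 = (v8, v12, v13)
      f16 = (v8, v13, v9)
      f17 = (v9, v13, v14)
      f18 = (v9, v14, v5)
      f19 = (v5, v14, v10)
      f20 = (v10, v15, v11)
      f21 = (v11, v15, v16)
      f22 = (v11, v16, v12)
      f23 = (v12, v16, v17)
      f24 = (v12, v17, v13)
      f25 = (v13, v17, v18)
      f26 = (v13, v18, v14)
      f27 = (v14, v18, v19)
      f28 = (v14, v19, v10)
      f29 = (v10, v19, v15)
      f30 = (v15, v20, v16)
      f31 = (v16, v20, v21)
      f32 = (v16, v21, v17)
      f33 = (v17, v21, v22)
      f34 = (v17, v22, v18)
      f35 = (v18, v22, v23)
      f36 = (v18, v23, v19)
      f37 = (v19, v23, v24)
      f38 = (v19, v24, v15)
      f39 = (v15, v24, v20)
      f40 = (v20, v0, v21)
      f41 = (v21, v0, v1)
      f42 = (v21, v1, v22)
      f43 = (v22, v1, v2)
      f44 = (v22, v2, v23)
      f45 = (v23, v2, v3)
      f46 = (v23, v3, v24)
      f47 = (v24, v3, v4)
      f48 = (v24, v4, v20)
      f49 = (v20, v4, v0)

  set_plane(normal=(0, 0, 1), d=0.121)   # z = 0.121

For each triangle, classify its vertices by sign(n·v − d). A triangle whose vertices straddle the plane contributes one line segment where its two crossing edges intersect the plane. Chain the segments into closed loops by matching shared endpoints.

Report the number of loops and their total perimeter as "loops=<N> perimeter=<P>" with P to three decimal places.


loops=2 perimeter=29.546

Straddling triangles (20 of 50):
  (v0,v5,v1) [--+] → (1.32431, 2.32309, 0.121)–(3.01208, 0, 0.121)  len=2.8715
  (v1,v5,v6) [+-+] → (1.32431, 2.32309, 0.121)–(0.930814, 2.86469, 0.121)  len=0.6694
  (v2,v7,v3) [++-] → (1.07976, 1.28666, 0.121)–(2.0146, 0, 0.121)  len=1.5904
  (v3,v7,v8) [-+-] → (1.07976, 1.28666, 0.121)–(0.6225, 1.916, 0.121)  len=0.7779
  (v5,v10,v6) [--+] → (-1.80019, 1.9773, 0.121)–(0.930814, 2.86469, 0.121)  len=2.8716
  (v6,v10,v11) [+-+] → (-1.80019, 1.9773, 0.121)–(-2.43685, 1.77042, 0.121)  len=0.6694
  (v7,v12,v8) [++-] → (-0.889996, 1.4245, 0.121)–(0.6225, 1.916, 0.121)  len=1.5903
  (v8,v12,v13) [-+-] → (-0.889996, 1.4245, 0.121)–(-1.6298, 1.1841, 0.121)  len=0.7779
  (v10,v15,v11) [--+] → (-2.43685, -1.101, 0.121)–(-2.43685, 1.77042, 0.121)  len=2.8714
  (v11,v15,v16) [+-+] → (-2.43685, -1.101, 0.121)–(-2.43685, -1.77042, 0.121)  len=0.6694
  (v12,v17,v13) [++-] → (-1.6298, -0.406227, 0.121)–(-1.6298, 1.1841, 0.121)  len=1.5903
  (v13,v17,v18) [-+-] → (-1.6298, -0.406227, 0.121)–(-1.6298, -1.1841, 0.121)  len=0.7779
  (v15,v20,v16) [--+] → (0.294154, -2.6578, 0.121)–(-2.43685, -1.77042, 0.121)  len=2.8716
  (v16,v20,v21) [+-+] → (0.294154, -2.6578, 0.121)–(0.930814, -2.86469, 0.121)  len=0.6694
  (v17,v22,v18) [++-] → (-0.117304, -1.6756, 0.121)–(-1.6298, -1.1841, 0.121)  len=1.5903
  (v18,v22,v23) [-+-] → (-0.117304, -1.6756, 0.121)–(0.6225, -1.916, 0.121)  len=0.7779
  (v20,v0,v21) [--+] → (2.61859, -0.541595, 0.121)–(0.930814, -2.86469, 0.121)  len=2.8715
  (v21,v0,v1) [+-+] → (2.61859, -0.541595, 0.121)–(3.01208, 0, 0.121)  len=0.6694
  (v22,v2,v23) [++-] → (1.55734, -0.629341, 0.121)–(0.6225, -1.916, 0.121)  len=1.5904
  (v23,v2,v3) [-+-] → (1.55734, -0.629341, 0.121)–(2.0146, 0, 0.121)  len=0.7779

Chained into 2 loop(s):
  loop 1: 10 segments, perimeter = 17.7047
  loop 2: 10 segments, perimeter = 11.8413
Total perimeter = 29.546


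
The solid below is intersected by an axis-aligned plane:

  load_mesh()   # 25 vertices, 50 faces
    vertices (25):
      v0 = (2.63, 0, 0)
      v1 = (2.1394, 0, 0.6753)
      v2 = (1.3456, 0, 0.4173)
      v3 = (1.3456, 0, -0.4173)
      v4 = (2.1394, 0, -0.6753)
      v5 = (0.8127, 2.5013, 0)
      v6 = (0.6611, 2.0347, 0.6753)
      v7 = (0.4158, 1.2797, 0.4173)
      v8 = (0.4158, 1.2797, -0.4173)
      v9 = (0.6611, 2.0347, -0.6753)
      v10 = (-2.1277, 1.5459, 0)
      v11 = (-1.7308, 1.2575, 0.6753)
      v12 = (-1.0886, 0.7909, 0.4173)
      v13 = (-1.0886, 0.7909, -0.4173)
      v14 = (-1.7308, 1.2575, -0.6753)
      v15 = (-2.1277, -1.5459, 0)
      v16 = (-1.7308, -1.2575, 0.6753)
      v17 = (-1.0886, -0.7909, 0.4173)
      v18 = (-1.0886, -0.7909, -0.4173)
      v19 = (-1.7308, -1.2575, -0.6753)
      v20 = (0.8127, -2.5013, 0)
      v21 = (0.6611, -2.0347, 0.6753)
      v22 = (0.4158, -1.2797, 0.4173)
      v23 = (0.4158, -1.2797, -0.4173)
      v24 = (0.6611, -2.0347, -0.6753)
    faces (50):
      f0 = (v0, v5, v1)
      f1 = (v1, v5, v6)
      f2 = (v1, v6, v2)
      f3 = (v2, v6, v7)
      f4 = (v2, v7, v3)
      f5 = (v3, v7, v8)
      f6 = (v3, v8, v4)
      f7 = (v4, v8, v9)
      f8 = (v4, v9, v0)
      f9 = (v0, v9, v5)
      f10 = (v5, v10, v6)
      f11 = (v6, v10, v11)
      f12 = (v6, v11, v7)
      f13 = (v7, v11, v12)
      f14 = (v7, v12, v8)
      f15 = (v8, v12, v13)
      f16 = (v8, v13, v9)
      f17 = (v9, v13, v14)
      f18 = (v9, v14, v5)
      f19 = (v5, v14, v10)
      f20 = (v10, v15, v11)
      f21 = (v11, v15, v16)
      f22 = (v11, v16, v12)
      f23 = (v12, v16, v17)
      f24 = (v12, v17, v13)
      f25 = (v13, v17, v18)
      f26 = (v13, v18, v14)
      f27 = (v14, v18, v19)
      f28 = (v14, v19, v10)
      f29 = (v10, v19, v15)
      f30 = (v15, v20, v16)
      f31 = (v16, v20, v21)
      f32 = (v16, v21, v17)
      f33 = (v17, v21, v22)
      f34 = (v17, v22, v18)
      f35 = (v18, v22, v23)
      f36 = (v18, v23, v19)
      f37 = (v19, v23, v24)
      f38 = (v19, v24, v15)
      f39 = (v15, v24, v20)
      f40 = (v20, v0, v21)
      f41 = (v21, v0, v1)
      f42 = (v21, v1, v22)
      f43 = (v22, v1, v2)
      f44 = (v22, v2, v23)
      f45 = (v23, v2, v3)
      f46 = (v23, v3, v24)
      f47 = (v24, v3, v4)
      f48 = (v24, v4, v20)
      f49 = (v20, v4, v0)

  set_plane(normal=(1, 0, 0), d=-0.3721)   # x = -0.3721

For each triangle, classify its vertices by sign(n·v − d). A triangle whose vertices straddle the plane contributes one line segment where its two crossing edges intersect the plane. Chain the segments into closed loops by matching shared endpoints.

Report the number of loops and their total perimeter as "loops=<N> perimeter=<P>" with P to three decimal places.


loops=2 perimeter=7.736

Straddling triangles (20 of 50):
  (v5,v10,v6) [+-+] → (-0.3721, 2.11633, 0)–(-0.3721, 1.85361, 0.425114)  len=0.4997
  (v6,v10,v11) [+--] → (-0.3721, 1.85361, 0.425114)–(-0.3721, 1.69898, 0.6753)  len=0.2941
  (v6,v11,v7) [+-+] → (-0.3721, 1.69898, 0.6753)–(-0.3721, 1.27155, 0.511998)  len=0.4576
  (v7,v11,v12) [+--] → (-0.3721, 1.27155, 0.511998)–(-0.3721, 1.0237, 0.4173)  len=0.2653
  (v7,v12,v8) [+-+] → (-0.3721, 1.0237, 0.4173)–(-0.3721, 1.0237, 0.0198054)  len=0.3975
  (v8,v12,v13) [+--] → (-0.3721, 1.0237, 0.0198054)–(-0.3721, 1.0237, -0.4173)  len=0.4371
  (v8,v13,v9) [+-+] → (-0.3721, 1.0237, -0.4173)–(-0.3721, 1.30023, -0.522951)  len=0.2960
  (v9,v13,v14) [+--] → (-0.3721, 1.30023, -0.522951)–(-0.3721, 1.69898, -0.6753)  len=0.4269
  (v9,v14,v5) [+-+] → (-0.3721, 1.69898, -0.6753)–(-0.3721, 1.92192, -0.314565)  len=0.4241
  (v5,v14,v10) [+--] → (-0.3721, 1.92192, -0.314565)–(-0.3721, 2.11633, 0)  len=0.3698
  (v15,v20,v16) [-+-] → (-0.3721, -2.11633, 0)–(-0.3721, -1.92192, 0.314565)  len=0.3698
  (v16,v20,v21) [-++] → (-0.3721, -1.92192, 0.314565)–(-0.3721, -1.69898, 0.6753)  len=0.4241
  (v16,v21,v17) [-+-] → (-0.3721, -1.69898, 0.6753)–(-0.3721, -1.30023, 0.522951)  len=0.4269
  (v17,v21,v22) [-++] → (-0.3721, -1.30023, 0.522951)–(-0.3721, -1.0237, 0.4173)  len=0.2960
  (v17,v22,v18) [-+-] → (-0.3721, -1.0237, 0.4173)–(-0.3721, -1.0237, -0.0198054)  len=0.4371
  (v18,v22,v23) [-++] → (-0.3721, -1.0237, -0.0198054)–(-0.3721, -1.0237, -0.4173)  len=0.3975
  (v18,v23,v19) [-+-] → (-0.3721, -1.0237, -0.4173)–(-0.3721, -1.27155, -0.511998)  len=0.2653
  (v19,v23,v24) [-++] → (-0.3721, -1.27155, -0.511998)–(-0.3721, -1.69898, -0.6753)  len=0.4576
  (v19,v24,v15) [-+-] → (-0.3721, -1.69898, -0.6753)–(-0.3721, -1.85361, -0.425114)  len=0.2941
  (v15,v24,v20) [-++] → (-0.3721, -1.85361, -0.425114)–(-0.3721, -2.11633, 0)  len=0.4997

Chained into 2 loop(s):
  loop 1: 10 segments, perimeter = 3.8681
  loop 2: 10 segments, perimeter = 3.8681
Total perimeter = 7.736


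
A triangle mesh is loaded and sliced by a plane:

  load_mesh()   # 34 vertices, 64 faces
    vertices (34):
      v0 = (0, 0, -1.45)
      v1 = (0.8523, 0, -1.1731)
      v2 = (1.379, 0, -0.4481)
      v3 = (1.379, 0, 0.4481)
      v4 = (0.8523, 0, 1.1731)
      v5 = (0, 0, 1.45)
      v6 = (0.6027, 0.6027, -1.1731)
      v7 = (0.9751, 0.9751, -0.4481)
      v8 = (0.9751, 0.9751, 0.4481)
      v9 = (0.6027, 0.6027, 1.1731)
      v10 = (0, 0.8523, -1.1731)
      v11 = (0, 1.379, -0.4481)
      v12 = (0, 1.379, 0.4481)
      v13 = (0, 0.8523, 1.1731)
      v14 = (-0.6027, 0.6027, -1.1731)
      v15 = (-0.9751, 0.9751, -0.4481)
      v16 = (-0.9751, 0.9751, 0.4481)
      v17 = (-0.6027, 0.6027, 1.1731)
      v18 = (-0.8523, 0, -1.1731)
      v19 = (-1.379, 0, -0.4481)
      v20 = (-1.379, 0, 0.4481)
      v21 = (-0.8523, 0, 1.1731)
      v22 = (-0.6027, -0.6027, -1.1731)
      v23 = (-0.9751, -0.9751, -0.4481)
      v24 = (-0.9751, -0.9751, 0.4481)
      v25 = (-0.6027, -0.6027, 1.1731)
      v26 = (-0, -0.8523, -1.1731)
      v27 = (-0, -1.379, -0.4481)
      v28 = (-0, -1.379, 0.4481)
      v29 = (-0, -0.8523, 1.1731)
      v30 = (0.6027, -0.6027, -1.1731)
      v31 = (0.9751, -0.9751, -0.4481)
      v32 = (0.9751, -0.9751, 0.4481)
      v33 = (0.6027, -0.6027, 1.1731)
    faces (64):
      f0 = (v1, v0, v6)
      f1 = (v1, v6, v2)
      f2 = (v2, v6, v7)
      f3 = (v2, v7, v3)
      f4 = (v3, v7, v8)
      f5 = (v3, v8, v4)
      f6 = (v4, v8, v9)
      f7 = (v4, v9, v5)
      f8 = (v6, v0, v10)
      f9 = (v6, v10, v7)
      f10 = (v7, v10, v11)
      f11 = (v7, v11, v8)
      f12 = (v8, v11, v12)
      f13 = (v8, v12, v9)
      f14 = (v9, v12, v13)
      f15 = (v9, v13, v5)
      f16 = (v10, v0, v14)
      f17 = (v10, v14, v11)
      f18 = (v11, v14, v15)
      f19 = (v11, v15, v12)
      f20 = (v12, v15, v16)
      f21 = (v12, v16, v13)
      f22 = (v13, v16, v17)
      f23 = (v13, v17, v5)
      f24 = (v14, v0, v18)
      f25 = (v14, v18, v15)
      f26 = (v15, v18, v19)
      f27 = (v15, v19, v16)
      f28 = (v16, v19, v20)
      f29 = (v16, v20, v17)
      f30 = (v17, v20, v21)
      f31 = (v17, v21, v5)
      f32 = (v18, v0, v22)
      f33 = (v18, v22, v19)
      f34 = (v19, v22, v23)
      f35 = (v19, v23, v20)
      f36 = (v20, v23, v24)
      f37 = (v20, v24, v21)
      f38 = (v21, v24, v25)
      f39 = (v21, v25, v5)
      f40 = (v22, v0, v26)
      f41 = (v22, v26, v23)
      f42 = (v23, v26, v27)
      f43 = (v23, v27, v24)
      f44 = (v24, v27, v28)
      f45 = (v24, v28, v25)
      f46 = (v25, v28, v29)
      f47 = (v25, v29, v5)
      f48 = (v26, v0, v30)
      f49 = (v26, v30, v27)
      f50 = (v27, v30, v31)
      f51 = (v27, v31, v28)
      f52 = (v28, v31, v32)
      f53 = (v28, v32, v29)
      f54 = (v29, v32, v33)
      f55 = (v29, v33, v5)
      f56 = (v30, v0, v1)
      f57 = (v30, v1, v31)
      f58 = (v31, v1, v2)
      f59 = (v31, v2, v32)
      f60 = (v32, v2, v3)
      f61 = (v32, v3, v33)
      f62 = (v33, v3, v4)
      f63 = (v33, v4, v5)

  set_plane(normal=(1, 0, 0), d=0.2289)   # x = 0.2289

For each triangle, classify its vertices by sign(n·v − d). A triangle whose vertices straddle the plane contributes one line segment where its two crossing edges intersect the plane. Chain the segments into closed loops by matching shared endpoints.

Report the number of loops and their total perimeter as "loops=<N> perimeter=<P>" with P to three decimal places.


Straddling triangles (20 of 64):
  (v1,v0,v6) [+-+] → (0.2289, 0, -1.37563)–(0.2289, 0.2289, -1.34484)  len=0.2310
  (v4,v9,v5) [++-] → (0.2289, 0.2289, 1.34484)–(0.2289, 0, 1.37563)  len=0.2310
  (v6,v0,v10) [+--] → (0.2289, 0.2289, -1.34484)–(0.2289, 0.757504, -1.1731)  len=0.5558
  (v6,v10,v7) [+-+] → (0.2289, 0.757504, -1.1731)–(0.2289, 0.881127, -1.00291)  len=0.2104
  (v7,v10,v11) [+--] → (0.2289, 0.881127, -1.00291)–(0.2289, 1.28419, -0.4481)  len=0.6858
  (v7,v11,v8) [+-+] → (0.2289, 1.28419, -0.4481)–(0.2289, 1.28419, -0.237721)  len=0.2104
  (v8,v11,v12) [+--] → (0.2289, 1.28419, -0.237721)–(0.2289, 1.28419, 0.4481)  len=0.6858
  (v8,v12,v9) [+-+] → (0.2289, 1.28419, 0.4481)–(0.2289, 1.08417, 0.723448)  len=0.3403
  (v9,v12,v13) [+--] → (0.2289, 1.08417, 0.723448)–(0.2289, 0.757504, 1.1731)  len=0.5558
  (v9,v13,v5) [+--] → (0.2289, 0.757504, 1.1731)–(0.2289, 0.2289, 1.34484)  len=0.5558
  (v26,v0,v30) [--+] → (0.2289, -0.2289, -1.34484)–(0.2289, -0.757504, -1.1731)  len=0.5558
  (v26,v30,v27) [-+-] → (0.2289, -0.757504, -1.1731)–(0.2289, -1.08417, -0.723448)  len=0.5558
  (v27,v30,v31) [-++] → (0.2289, -1.08417, -0.723448)–(0.2289, -1.28419, -0.4481)  len=0.3403
  (v27,v31,v28) [-+-] → (0.2289, -1.28419, -0.4481)–(0.2289, -1.28419, 0.237721)  len=0.6858
  (v28,v31,v32) [-++] → (0.2289, -1.28419, 0.237721)–(0.2289, -1.28419, 0.4481)  len=0.2104
  (v28,v32,v29) [-+-] → (0.2289, -1.28419, 0.4481)–(0.2289, -0.881127, 1.00291)  len=0.6858
  (v29,v32,v33) [-++] → (0.2289, -0.881127, 1.00291)–(0.2289, -0.757504, 1.1731)  len=0.2104
  (v29,v33,v5) [-+-] → (0.2289, -0.757504, 1.1731)–(0.2289, -0.2289, 1.34484)  len=0.5558
  (v30,v0,v1) [+-+] → (0.2289, -0.2289, -1.34484)–(0.2289, 0, -1.37563)  len=0.2310
  (v33,v4,v5) [++-] → (0.2289, 0, 1.37563)–(0.2289, -0.2289, 1.34484)  len=0.2310

Chained into 1 loop(s):
  loop 1: 20 segments, perimeter = 8.5239
Total perimeter = 8.524

loops=1 perimeter=8.524


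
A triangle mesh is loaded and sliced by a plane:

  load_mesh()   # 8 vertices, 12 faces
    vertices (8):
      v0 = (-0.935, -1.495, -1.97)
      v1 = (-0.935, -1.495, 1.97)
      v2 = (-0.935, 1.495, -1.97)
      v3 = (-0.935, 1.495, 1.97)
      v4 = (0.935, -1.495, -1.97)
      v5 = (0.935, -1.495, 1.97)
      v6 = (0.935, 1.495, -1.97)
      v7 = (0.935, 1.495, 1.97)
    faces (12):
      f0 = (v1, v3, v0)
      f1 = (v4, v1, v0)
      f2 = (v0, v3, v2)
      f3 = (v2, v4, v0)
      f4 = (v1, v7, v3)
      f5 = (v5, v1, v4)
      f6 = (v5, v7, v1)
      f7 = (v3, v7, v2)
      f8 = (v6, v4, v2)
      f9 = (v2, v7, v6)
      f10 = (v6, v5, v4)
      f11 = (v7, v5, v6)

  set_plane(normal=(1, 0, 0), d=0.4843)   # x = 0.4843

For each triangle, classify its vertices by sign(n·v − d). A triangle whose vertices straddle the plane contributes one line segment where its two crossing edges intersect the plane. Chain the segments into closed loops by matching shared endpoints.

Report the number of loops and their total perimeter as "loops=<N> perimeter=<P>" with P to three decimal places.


Straddling triangles (8 of 12):
  (v4,v1,v0) [+--] → (0.4843, -1.495, -1.0204)–(0.4843, -1.495, -1.97)  len=0.9496
  (v2,v4,v0) [-+-] → (0.4843, -0.774362, -1.97)–(0.4843, -1.495, -1.97)  len=0.7206
  (v1,v7,v3) [-+-] → (0.4843, 0.774362, 1.97)–(0.4843, 1.495, 1.97)  len=0.7206
  (v5,v1,v4) [+-+] → (0.4843, -1.495, 1.97)–(0.4843, -1.495, -1.0204)  len=2.9904
  (v5,v7,v1) [++-] → (0.4843, 0.774362, 1.97)–(0.4843, -1.495, 1.97)  len=2.2694
  (v3,v7,v2) [-+-] → (0.4843, 1.495, 1.97)–(0.4843, 1.495, 1.0204)  len=0.9496
  (v6,v4,v2) [++-] → (0.4843, -0.774362, -1.97)–(0.4843, 1.495, -1.97)  len=2.2694
  (v2,v7,v6) [-++] → (0.4843, 1.495, 1.0204)–(0.4843, 1.495, -1.97)  len=2.9904

Chained into 1 loop(s):
  loop 1: 8 segments, perimeter = 13.8600
Total perimeter = 13.860

loops=1 perimeter=13.860


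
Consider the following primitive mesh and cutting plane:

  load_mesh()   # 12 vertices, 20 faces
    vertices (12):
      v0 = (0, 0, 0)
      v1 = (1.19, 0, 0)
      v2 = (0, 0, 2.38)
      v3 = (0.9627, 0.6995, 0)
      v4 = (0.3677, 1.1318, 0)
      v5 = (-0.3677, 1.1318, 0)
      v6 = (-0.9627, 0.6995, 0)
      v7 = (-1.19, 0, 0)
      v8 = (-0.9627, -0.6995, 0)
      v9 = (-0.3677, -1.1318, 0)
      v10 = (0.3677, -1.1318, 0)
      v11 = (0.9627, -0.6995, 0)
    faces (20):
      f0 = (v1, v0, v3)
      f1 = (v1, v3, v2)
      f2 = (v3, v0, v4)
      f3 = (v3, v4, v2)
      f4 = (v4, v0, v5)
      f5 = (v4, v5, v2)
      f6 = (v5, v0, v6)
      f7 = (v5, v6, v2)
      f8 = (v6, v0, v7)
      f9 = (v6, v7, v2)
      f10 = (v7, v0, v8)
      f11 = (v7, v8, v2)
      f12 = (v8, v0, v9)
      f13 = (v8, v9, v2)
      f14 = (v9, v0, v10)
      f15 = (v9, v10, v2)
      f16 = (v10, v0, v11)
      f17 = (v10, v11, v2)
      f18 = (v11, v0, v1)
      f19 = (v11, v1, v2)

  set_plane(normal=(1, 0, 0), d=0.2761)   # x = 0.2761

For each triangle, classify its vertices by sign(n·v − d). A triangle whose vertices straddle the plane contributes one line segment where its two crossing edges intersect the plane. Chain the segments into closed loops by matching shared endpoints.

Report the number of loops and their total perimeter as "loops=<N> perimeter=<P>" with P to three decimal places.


loops=1 perimeter=6.618

Straddling triangles (12 of 20):
  (v1,v0,v3) [+-+] → (0.2761, 0, 0)–(0.2761, 0.200615, 0)  len=0.2006
  (v1,v3,v2) [++-] → (0.2761, 0.200615, 1.69742)–(0.2761, 0, 1.8278)  len=0.2393
  (v3,v0,v4) [+-+] → (0.2761, 0.200615, 0)–(0.2761, 0.84985, 0)  len=0.6492
  (v3,v4,v2) [++-] → (0.2761, 0.84985, 0.592896)–(0.2761, 0.200615, 1.69742)  len=1.2812
  (v4,v0,v5) [+--] → (0.2761, 0.84985, 0)–(0.2761, 1.1318, 0)  len=0.2819
  (v4,v5,v2) [+--] → (0.2761, 1.1318, 0)–(0.2761, 0.84985, 0.592896)  len=0.6565
  (v9,v0,v10) [--+] → (0.2761, -0.84985, 0)–(0.2761, -1.1318, 0)  len=0.2819
  (v9,v10,v2) [-+-] → (0.2761, -1.1318, 0)–(0.2761, -0.84985, 0.592896)  len=0.6565
  (v10,v0,v11) [+-+] → (0.2761, -0.84985, 0)–(0.2761, -0.200615, 0)  len=0.6492
  (v10,v11,v2) [++-] → (0.2761, -0.200615, 1.69742)–(0.2761, -0.84985, 0.592896)  len=1.2812
  (v11,v0,v1) [+-+] → (0.2761, -0.200615, 0)–(0.2761, 0, 0)  len=0.2006
  (v11,v1,v2) [++-] → (0.2761, 0, 1.8278)–(0.2761, -0.200615, 1.69742)  len=0.2393

Chained into 1 loop(s):
  loop 1: 12 segments, perimeter = 6.6176
Total perimeter = 6.618


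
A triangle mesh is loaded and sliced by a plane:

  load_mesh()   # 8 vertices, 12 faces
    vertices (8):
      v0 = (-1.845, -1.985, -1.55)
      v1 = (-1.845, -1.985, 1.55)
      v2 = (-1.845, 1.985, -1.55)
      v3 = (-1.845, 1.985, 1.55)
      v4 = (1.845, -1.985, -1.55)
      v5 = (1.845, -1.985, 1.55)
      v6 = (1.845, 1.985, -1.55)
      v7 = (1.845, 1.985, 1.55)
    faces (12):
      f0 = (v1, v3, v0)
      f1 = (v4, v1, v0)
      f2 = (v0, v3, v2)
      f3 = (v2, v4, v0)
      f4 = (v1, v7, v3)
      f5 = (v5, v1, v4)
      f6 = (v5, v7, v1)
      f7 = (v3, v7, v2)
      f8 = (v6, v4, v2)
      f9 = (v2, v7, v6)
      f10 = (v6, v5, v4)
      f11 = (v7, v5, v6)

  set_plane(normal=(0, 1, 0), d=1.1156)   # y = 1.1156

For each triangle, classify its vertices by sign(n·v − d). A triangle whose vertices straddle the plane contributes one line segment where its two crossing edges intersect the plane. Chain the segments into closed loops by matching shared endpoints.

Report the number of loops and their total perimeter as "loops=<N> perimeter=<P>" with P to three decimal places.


loops=1 perimeter=13.580

Straddling triangles (8 of 12):
  (v1,v3,v0) [-+-] → (-1.845, 1.1156, 1.55)–(-1.845, 1.1156, 0.871123)  len=0.6789
  (v0,v3,v2) [-++] → (-1.845, 1.1156, 0.871123)–(-1.845, 1.1156, -1.55)  len=2.4211
  (v2,v4,v0) [+--] → (-1.03692, 1.1156, -1.55)–(-1.845, 1.1156, -1.55)  len=0.8081
  (v1,v7,v3) [-++] → (1.03692, 1.1156, 1.55)–(-1.845, 1.1156, 1.55)  len=2.8819
  (v5,v7,v1) [-+-] → (1.845, 1.1156, 1.55)–(1.03692, 1.1156, 1.55)  len=0.8081
  (v6,v4,v2) [+-+] → (1.845, 1.1156, -1.55)–(-1.03692, 1.1156, -1.55)  len=2.8819
  (v6,v5,v4) [+--] → (1.845, 1.1156, -0.871123)–(1.845, 1.1156, -1.55)  len=0.6789
  (v7,v5,v6) [+-+] → (1.845, 1.1156, 1.55)–(1.845, 1.1156, -0.871123)  len=2.4211

Chained into 1 loop(s):
  loop 1: 8 segments, perimeter = 13.5800
Total perimeter = 13.580
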